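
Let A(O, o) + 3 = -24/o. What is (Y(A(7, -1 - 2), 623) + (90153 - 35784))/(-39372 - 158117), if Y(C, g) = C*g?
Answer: -57484/197489 ≈ -0.29107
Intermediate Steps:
A(O, o) = -3 - 24/o
(Y(A(7, -1 - 2), 623) + (90153 - 35784))/(-39372 - 158117) = ((-3 - 24/(-1 - 2))*623 + (90153 - 35784))/(-39372 - 158117) = ((-3 - 24/(-3))*623 + 54369)/(-197489) = ((-3 - 24*(-⅓))*623 + 54369)*(-1/197489) = ((-3 + 8)*623 + 54369)*(-1/197489) = (5*623 + 54369)*(-1/197489) = (3115 + 54369)*(-1/197489) = 57484*(-1/197489) = -57484/197489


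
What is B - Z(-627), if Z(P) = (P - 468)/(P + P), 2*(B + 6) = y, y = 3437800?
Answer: 718497327/418 ≈ 1.7189e+6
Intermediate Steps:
B = 1718894 (B = -6 + (½)*3437800 = -6 + 1718900 = 1718894)
Z(P) = (-468 + P)/(2*P) (Z(P) = (-468 + P)/((2*P)) = (-468 + P)*(1/(2*P)) = (-468 + P)/(2*P))
B - Z(-627) = 1718894 - (-468 - 627)/(2*(-627)) = 1718894 - (-1)*(-1095)/(2*627) = 1718894 - 1*365/418 = 1718894 - 365/418 = 718497327/418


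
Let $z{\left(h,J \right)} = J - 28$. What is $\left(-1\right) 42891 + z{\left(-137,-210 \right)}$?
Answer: $-43129$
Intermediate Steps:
$z{\left(h,J \right)} = -28 + J$ ($z{\left(h,J \right)} = J - 28 = -28 + J$)
$\left(-1\right) 42891 + z{\left(-137,-210 \right)} = \left(-1\right) 42891 - 238 = -42891 - 238 = -43129$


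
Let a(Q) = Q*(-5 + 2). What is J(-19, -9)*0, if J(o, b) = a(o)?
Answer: 0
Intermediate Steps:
a(Q) = -3*Q (a(Q) = Q*(-3) = -3*Q)
J(o, b) = -3*o
J(-19, -9)*0 = -3*(-19)*0 = 57*0 = 0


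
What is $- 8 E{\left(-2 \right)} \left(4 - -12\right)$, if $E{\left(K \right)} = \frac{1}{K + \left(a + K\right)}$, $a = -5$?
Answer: $\frac{128}{9} \approx 14.222$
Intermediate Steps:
$E{\left(K \right)} = \frac{1}{-5 + 2 K}$ ($E{\left(K \right)} = \frac{1}{K + \left(-5 + K\right)} = \frac{1}{-5 + 2 K}$)
$- 8 E{\left(-2 \right)} \left(4 - -12\right) = - \frac{8}{-5 + 2 \left(-2\right)} \left(4 - -12\right) = - \frac{8}{-5 - 4} \left(4 + 12\right) = - \frac{8}{-9} \cdot 16 = \left(-8\right) \left(- \frac{1}{9}\right) 16 = \frac{8}{9} \cdot 16 = \frac{128}{9}$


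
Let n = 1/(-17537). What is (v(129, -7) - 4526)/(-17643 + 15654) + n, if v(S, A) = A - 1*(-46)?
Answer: 6052810/2683161 ≈ 2.2559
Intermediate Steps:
v(S, A) = 46 + A (v(S, A) = A + 46 = 46 + A)
n = -1/17537 ≈ -5.7022e-5
(v(129, -7) - 4526)/(-17643 + 15654) + n = ((46 - 7) - 4526)/(-17643 + 15654) - 1/17537 = (39 - 4526)/(-1989) - 1/17537 = -4487*(-1/1989) - 1/17537 = 4487/1989 - 1/17537 = 6052810/2683161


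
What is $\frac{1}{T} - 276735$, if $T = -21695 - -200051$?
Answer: $- \frac{49357347659}{178356} \approx -2.7674 \cdot 10^{5}$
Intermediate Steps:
$T = 178356$ ($T = -21695 + 200051 = 178356$)
$\frac{1}{T} - 276735 = \frac{1}{178356} - 276735 = - \frac{49357347659}{178356}$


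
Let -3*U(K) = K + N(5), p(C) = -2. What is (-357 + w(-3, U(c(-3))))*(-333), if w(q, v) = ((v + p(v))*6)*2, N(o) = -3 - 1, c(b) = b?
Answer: 117549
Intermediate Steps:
N(o) = -4
U(K) = 4/3 - K/3 (U(K) = -(K - 4)/3 = -(-4 + K)/3 = 4/3 - K/3)
w(q, v) = -24 + 12*v (w(q, v) = ((v - 2)*6)*2 = ((-2 + v)*6)*2 = (-12 + 6*v)*2 = -24 + 12*v)
(-357 + w(-3, U(c(-3))))*(-333) = (-357 + (-24 + 12*(4/3 - ⅓*(-3))))*(-333) = (-357 + (-24 + 12*(4/3 + 1)))*(-333) = (-357 + (-24 + 12*(7/3)))*(-333) = (-357 + (-24 + 28))*(-333) = (-357 + 4)*(-333) = -353*(-333) = 117549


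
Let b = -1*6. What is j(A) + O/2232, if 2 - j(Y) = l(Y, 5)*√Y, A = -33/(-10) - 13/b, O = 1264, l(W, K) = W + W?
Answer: 716/279 - 164*√1230/225 ≈ -22.997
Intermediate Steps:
l(W, K) = 2*W
b = -6
A = 82/15 (A = -33/(-10) - 13/(-6) = -33*(-⅒) - 13*(-⅙) = 33/10 + 13/6 = 82/15 ≈ 5.4667)
j(Y) = 2 - 2*Y^(3/2) (j(Y) = 2 - 2*Y*√Y = 2 - 2*Y^(3/2))
j(A) + O/2232 = (2 - 164*√1230/225) + 1264/2232 = (2 - 164*√1230/225) + 1264*(1/2232) = (2 - 164*√1230/225) + 158/279 = 716/279 - 164*√1230/225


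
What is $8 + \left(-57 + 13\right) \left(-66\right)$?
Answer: $2912$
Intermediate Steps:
$8 + \left(-57 + 13\right) \left(-66\right) = 8 - -2904 = 8 + 2904 = 2912$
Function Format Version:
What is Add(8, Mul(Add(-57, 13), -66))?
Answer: 2912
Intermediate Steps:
Add(8, Mul(Add(-57, 13), -66)) = Add(8, Mul(-44, -66)) = Add(8, 2904) = 2912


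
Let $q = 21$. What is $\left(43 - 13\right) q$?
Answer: $630$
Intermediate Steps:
$\left(43 - 13\right) q = \left(43 - 13\right) 21 = 30 \cdot 21 = 630$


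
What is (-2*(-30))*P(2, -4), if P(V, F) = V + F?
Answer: -120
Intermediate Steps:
P(V, F) = F + V
(-2*(-30))*P(2, -4) = (-2*(-30))*(-4 + 2) = 60*(-2) = -120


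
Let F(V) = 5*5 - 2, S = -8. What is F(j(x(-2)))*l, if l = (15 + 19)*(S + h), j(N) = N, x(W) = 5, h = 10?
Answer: 1564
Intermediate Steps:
F(V) = 23 (F(V) = 25 - 2 = 23)
l = 68 (l = (15 + 19)*(-8 + 10) = 34*2 = 68)
F(j(x(-2)))*l = 23*68 = 1564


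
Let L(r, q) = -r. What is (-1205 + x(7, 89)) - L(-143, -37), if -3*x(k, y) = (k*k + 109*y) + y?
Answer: -13883/3 ≈ -4627.7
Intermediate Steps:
x(k, y) = -110*y/3 - k²/3 (x(k, y) = -((k*k + 109*y) + y)/3 = -((k² + 109*y) + y)/3 = -(k² + 110*y)/3 = -110*y/3 - k²/3)
(-1205 + x(7, 89)) - L(-143, -37) = (-1205 + (-110/3*89 - ⅓*7²)) - (-1)*(-143) = (-1205 + (-9790/3 - ⅓*49)) - 1*143 = (-1205 + (-9790/3 - 49/3)) - 143 = (-1205 - 9839/3) - 143 = -13454/3 - 143 = -13883/3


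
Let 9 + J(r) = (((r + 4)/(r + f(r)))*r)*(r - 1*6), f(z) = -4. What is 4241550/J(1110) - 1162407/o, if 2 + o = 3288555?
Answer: 2306712106560343/748217172388653 ≈ 3.0829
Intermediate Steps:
o = 3288553 (o = -2 + 3288555 = 3288553)
J(r) = -9 + r*(-6 + r)*(4 + r)/(-4 + r) (J(r) = -9 + (((r + 4)/(r - 4))*r)*(r - 1*6) = -9 + (((4 + r)/(-4 + r))*r)*(r - 6) = -9 + (((4 + r)/(-4 + r))*r)*(-6 + r) = -9 + (r*(4 + r)/(-4 + r))*(-6 + r) = -9 + r*(-6 + r)*(4 + r)/(-4 + r))
4241550/J(1110) - 1162407/o = 4241550/(((36 + 1110³ - 33*1110 - 2*1110²)/(-4 + 1110))) - 1162407/3288553 = 4241550/(((36 + 1367631000 - 36630 - 2*1232100)/1106)) - 1162407*1/3288553 = 4241550/(((36 + 1367631000 - 36630 - 2464200)/1106)) - 1162407/3288553 = 4241550/(((1/1106)*1365130206)) - 1162407/3288553 = 4241550/(682565103/553) - 1162407/3288553 = 4241550*(553/682565103) - 1162407/3288553 = 781859050/227521701 - 1162407/3288553 = 2306712106560343/748217172388653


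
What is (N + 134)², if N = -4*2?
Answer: 15876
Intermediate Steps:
N = -8
(N + 134)² = (-8 + 134)² = 126² = 15876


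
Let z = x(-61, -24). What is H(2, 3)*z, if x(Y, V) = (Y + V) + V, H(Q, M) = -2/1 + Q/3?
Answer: 436/3 ≈ 145.33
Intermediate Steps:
H(Q, M) = -2 + Q/3 (H(Q, M) = -2*1 + Q*(1/3) = -2 + Q/3)
x(Y, V) = Y + 2*V (x(Y, V) = (V + Y) + V = Y + 2*V)
z = -109 (z = -61 + 2*(-24) = -61 - 48 = -109)
H(2, 3)*z = (-2 + (1/3)*2)*(-109) = (-2 + 2/3)*(-109) = -4/3*(-109) = 436/3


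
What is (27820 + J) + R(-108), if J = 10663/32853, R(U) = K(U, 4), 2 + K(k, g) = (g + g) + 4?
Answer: 914309653/32853 ≈ 27830.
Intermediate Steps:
K(k, g) = 2 + 2*g (K(k, g) = -2 + ((g + g) + 4) = -2 + (2*g + 4) = -2 + (4 + 2*g) = 2 + 2*g)
R(U) = 10 (R(U) = 2 + 2*4 = 2 + 8 = 10)
J = 10663/32853 (J = 10663*(1/32853) = 10663/32853 ≈ 0.32457)
(27820 + J) + R(-108) = (27820 + 10663/32853) + 10 = 913981123/32853 + 10 = 914309653/32853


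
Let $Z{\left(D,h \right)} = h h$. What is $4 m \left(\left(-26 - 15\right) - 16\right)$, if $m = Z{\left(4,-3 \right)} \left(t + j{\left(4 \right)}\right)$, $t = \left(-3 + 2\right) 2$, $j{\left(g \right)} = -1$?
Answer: $6156$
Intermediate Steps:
$Z{\left(D,h \right)} = h^{2}$
$t = -2$ ($t = \left(-1\right) 2 = -2$)
$m = -27$ ($m = \left(-3\right)^{2} \left(-2 - 1\right) = 9 \left(-3\right) = -27$)
$4 m \left(\left(-26 - 15\right) - 16\right) = 4 \left(-27\right) \left(\left(-26 - 15\right) - 16\right) = - 108 \left(-41 - 16\right) = \left(-108\right) \left(-57\right) = 6156$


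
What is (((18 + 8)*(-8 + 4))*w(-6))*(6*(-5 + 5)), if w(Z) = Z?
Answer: 0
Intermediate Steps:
(((18 + 8)*(-8 + 4))*w(-6))*(6*(-5 + 5)) = (((18 + 8)*(-8 + 4))*(-6))*(6*(-5 + 5)) = ((26*(-4))*(-6))*(6*0) = -104*(-6)*0 = 624*0 = 0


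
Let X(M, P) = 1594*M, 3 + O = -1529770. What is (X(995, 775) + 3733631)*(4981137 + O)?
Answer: 18360086467604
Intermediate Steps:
O = -1529773 (O = -3 - 1529770 = -1529773)
(X(995, 775) + 3733631)*(4981137 + O) = (1594*995 + 3733631)*(4981137 - 1529773) = (1586030 + 3733631)*3451364 = 5319661*3451364 = 18360086467604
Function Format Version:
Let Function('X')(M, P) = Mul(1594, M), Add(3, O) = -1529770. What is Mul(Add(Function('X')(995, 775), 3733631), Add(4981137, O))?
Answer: 18360086467604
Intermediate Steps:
O = -1529773 (O = Add(-3, -1529770) = -1529773)
Mul(Add(Function('X')(995, 775), 3733631), Add(4981137, O)) = Mul(Add(Mul(1594, 995), 3733631), Add(4981137, -1529773)) = Mul(Add(1586030, 3733631), 3451364) = Mul(5319661, 3451364) = 18360086467604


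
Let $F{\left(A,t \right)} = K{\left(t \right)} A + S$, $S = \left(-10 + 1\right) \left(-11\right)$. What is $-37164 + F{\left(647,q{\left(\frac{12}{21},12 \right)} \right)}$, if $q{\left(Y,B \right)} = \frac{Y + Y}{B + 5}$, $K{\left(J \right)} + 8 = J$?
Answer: $- \frac{5021503}{119} \approx -42198.0$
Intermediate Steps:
$S = 99$ ($S = \left(-9\right) \left(-11\right) = 99$)
$K{\left(J \right)} = -8 + J$
$q{\left(Y,B \right)} = \frac{2 Y}{5 + B}$
$F{\left(A,t \right)} = 99 + A \left(-8 + t\right)$ ($F{\left(A,t \right)} = \left(-8 + t\right) A + 99 = A \left(-8 + t\right) + 99 = 99 + A \left(-8 + t\right)$)
$-37164 + F{\left(647,q{\left(\frac{12}{21},12 \right)} \right)} = -37164 + \left(99 + 647 \left(-8 + \frac{2 \cdot \frac{12}{21}}{5 + 12}\right)\right) = -37164 + \left(99 + 647 \left(-8 + \frac{2 \cdot 12 \cdot \frac{1}{21}}{17}\right)\right) = -37164 + \left(99 + 647 \left(-8 + 2 \cdot \frac{4}{7} \cdot \frac{1}{17}\right)\right) = -37164 + \left(99 + 647 \left(-8 + \frac{8}{119}\right)\right) = -37164 + \left(99 + 647 \left(- \frac{944}{119}\right)\right) = -37164 + \left(99 - \frac{610768}{119}\right) = -37164 - \frac{598987}{119} = - \frac{5021503}{119}$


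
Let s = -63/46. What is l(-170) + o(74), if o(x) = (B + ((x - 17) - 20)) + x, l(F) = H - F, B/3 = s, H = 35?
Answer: 14347/46 ≈ 311.89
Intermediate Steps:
s = -63/46 (s = -63*1/46 = -63/46 ≈ -1.3696)
B = -189/46 (B = 3*(-63/46) = -189/46 ≈ -4.1087)
l(F) = 35 - F
o(x) = -1891/46 + 2*x (o(x) = (-189/46 + ((x - 17) - 20)) + x = (-189/46 + ((-17 + x) - 20)) + x = (-189/46 + (-37 + x)) + x = (-1891/46 + x) + x = -1891/46 + 2*x)
l(-170) + o(74) = (35 - 1*(-170)) + (-1891/46 + 2*74) = (35 + 170) + (-1891/46 + 148) = 205 + 4917/46 = 14347/46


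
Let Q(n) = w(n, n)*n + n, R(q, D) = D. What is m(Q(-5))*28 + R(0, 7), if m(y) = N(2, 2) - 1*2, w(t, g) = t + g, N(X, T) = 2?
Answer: 7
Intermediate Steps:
w(t, g) = g + t
Q(n) = n + 2*n² (Q(n) = (n + n)*n + n = (2*n)*n + n = 2*n² + n = n + 2*n²)
m(y) = 0 (m(y) = 2 - 1*2 = 2 - 2 = 0)
m(Q(-5))*28 + R(0, 7) = 0*28 + 7 = 0 + 7 = 7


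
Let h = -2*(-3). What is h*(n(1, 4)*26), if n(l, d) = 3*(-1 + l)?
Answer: 0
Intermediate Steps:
n(l, d) = -3 + 3*l
h = 6
h*(n(1, 4)*26) = 6*((-3 + 3*1)*26) = 6*((-3 + 3)*26) = 6*(0*26) = 6*0 = 0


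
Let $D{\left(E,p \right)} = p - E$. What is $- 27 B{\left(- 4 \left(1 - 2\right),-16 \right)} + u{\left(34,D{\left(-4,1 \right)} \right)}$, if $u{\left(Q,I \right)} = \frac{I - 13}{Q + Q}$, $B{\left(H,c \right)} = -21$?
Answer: $\frac{9637}{17} \approx 566.88$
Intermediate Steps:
$u{\left(Q,I \right)} = \frac{-13 + I}{2 Q}$
$- 27 B{\left(- 4 \left(1 - 2\right),-16 \right)} + u{\left(34,D{\left(-4,1 \right)} \right)} = \left(-27\right) \left(-21\right) + \frac{-13 + \left(1 - -4\right)}{2 \cdot 34} = 567 + \frac{1}{2} \cdot \frac{1}{34} \left(-13 + \left(1 + 4\right)\right) = 567 + \frac{1}{2} \cdot \frac{1}{34} \left(-13 + 5\right) = 567 + \frac{1}{2} \cdot \frac{1}{34} \left(-8\right) = 567 - \frac{2}{17} = \frac{9637}{17}$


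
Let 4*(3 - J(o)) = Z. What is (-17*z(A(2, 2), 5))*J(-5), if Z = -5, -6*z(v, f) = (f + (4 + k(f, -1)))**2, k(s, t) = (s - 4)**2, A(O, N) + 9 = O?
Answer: 7225/6 ≈ 1204.2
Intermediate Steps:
A(O, N) = -9 + O
k(s, t) = (-4 + s)**2
z(v, f) = -(4 + f + (-4 + f)**2)**2/6 (z(v, f) = -(f + (4 + (-4 + f)**2))**2/6 = -(4 + f + (-4 + f)**2)**2/6)
J(o) = 17/4 (J(o) = 3 - 1/4*(-5) = 3 + 5/4 = 17/4)
(-17*z(A(2, 2), 5))*J(-5) = -(-17)*(4 + 5 + (-4 + 5)**2)**2/6*(17/4) = -(-17)*(4 + 5 + 1**2)**2/6*(17/4) = -(-17)*(4 + 5 + 1)**2/6*(17/4) = -(-17)*10**2/6*(17/4) = -(-17)*100/6*(17/4) = -17*(-50/3)*(17/4) = (850/3)*(17/4) = 7225/6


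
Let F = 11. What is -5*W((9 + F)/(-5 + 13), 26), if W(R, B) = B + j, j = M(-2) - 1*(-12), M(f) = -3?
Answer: -175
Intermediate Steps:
j = 9 (j = -3 - 1*(-12) = -3 + 12 = 9)
W(R, B) = 9 + B (W(R, B) = B + 9 = 9 + B)
-5*W((9 + F)/(-5 + 13), 26) = -5*(9 + 26) = -5*35 = -175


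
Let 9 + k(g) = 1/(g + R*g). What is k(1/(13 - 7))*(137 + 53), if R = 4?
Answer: -1482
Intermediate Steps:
k(g) = -9 + 1/(5*g) (k(g) = -9 + 1/(g + 4*g) = -9 + 1/(5*g))
k(1/(13 - 7))*(137 + 53) = (-9 + 1/(5*(1/(13 - 7))))*(137 + 53) = (-9 + 1/(5*(1/6)))*190 = (-9 + (1/5)*6)*190 = (-9 + 6/5)*190 = -39/5*190 = -1482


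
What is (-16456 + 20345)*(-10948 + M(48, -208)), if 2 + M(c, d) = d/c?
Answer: -127804207/3 ≈ -4.2601e+7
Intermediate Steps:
M(c, d) = -2 + d/c
(-16456 + 20345)*(-10948 + M(48, -208)) = (-16456 + 20345)*(-10948 + (-2 - 208/48)) = 3889*(-10948 + (-2 - 208*1/48)) = 3889*(-10948 + (-2 - 13/3)) = 3889*(-10948 - 19/3) = 3889*(-32863/3) = -127804207/3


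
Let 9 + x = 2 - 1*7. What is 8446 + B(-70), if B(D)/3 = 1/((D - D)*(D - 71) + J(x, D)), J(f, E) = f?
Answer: 118241/14 ≈ 8445.8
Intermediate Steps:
x = -14 (x = -9 + (2 - 1*7) = -9 + (2 - 7) = -9 - 5 = -14)
B(D) = -3/14 (B(D) = 3/((D - D)*(D - 71) - 14) = 3/(0*(-71 + D) - 14) = 3/(0 - 14) = 3/(-14) = 3*(-1/14) = -3/14)
8446 + B(-70) = 8446 - 3/14 = 118241/14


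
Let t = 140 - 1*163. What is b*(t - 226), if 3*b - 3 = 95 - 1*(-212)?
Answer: -25730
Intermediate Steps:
b = 310/3 (b = 1 + (95 - 1*(-212))/3 = 1 + (95 + 212)/3 = 1 + (⅓)*307 = 1 + 307/3 = 310/3 ≈ 103.33)
t = -23 (t = 140 - 163 = -23)
b*(t - 226) = 310*(-23 - 226)/3 = (310/3)*(-249) = -25730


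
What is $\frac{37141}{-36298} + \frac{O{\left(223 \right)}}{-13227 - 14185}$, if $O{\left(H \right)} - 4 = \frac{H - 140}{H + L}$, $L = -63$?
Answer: $- \frac{81461849087}{79600062080} \approx -1.0234$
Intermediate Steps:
$O{\left(H \right)} = 4 + \frac{-140 + H}{-63 + H}$ ($O{\left(H \right)} = 4 + \frac{H - 140}{H - 63} = 4 + \frac{-140 + H}{-63 + H}$)
$\frac{37141}{-36298} + \frac{O{\left(223 \right)}}{-13227 - 14185} = \frac{37141}{-36298} + \frac{\frac{1}{-63 + 223} \left(-392 + 5 \cdot 223\right)}{-13227 - 14185} = 37141 \left(- \frac{1}{36298}\right) + \frac{\frac{1}{160} \left(-392 + 1115\right)}{-27412} = - \frac{37141}{36298} + \frac{1}{160} \cdot 723 \left(- \frac{1}{27412}\right) = - \frac{37141}{36298} + \frac{723}{160} \left(- \frac{1}{27412}\right) = - \frac{37141}{36298} - \frac{723}{4385920} = - \frac{81461849087}{79600062080}$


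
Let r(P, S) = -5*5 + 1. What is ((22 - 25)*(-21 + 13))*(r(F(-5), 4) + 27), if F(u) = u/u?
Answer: 72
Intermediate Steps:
F(u) = 1
r(P, S) = -24 (r(P, S) = -25 + 1 = -24)
((22 - 25)*(-21 + 13))*(r(F(-5), 4) + 27) = ((22 - 25)*(-21 + 13))*(-24 + 27) = -3*(-8)*3 = 24*3 = 72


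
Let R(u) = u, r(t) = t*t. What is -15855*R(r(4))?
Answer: -253680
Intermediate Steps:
r(t) = t**2
-15855*R(r(4)) = -15855*4**2 = -15855*16 = -253680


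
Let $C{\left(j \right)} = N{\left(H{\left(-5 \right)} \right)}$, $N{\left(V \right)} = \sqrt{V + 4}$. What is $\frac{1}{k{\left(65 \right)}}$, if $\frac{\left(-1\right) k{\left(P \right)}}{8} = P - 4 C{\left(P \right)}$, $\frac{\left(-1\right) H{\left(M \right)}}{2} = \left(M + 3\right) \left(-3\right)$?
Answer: $- \frac{65}{34824} - \frac{i \sqrt{2}}{4353} \approx -0.0018665 - 0.00032488 i$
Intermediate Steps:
$H{\left(M \right)} = 18 + 6 M$ ($H{\left(M \right)} = - 2 \left(M + 3\right) \left(-3\right) = - 2 \left(3 + M\right) \left(-3\right) = - 2 \left(-9 - 3 M\right) = 18 + 6 M$)
$N{\left(V \right)} = \sqrt{4 + V}$
$C{\left(j \right)} = 2 i \sqrt{2}$ ($C{\left(j \right)} = \sqrt{4 + \left(18 + 6 \left(-5\right)\right)} = \sqrt{4 + \left(18 - 30\right)} = \sqrt{4 - 12} = \sqrt{-8} = 2 i \sqrt{2}$)
$k{\left(P \right)} = - 8 P + 64 i \sqrt{2}$ ($k{\left(P \right)} = - 8 \left(P - 4 \cdot 2 i \sqrt{2}\right) = - 8 \left(P - 8 i \sqrt{2}\right) = - 8 P + 64 i \sqrt{2}$)
$\frac{1}{k{\left(65 \right)}} = \frac{1}{\left(-8\right) 65 + 64 i \sqrt{2}} = \frac{1}{-520 + 64 i \sqrt{2}}$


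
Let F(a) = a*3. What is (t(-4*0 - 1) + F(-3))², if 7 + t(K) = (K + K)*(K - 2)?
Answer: 100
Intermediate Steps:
t(K) = -7 + 2*K*(-2 + K) (t(K) = -7 + (K + K)*(K - 2) = -7 + (2*K)*(-2 + K) = -7 + 2*K*(-2 + K))
F(a) = 3*a
(t(-4*0 - 1) + F(-3))² = ((-7 - 4*(-4*0 - 1) + 2*(-4*0 - 1)²) + 3*(-3))² = ((-7 - 4*(0 - 1) + 2*(0 - 1)²) - 9)² = ((-7 - 4*(-1) + 2*(-1)²) - 9)² = ((-7 + 4 + 2*1) - 9)² = ((-7 + 4 + 2) - 9)² = (-1 - 9)² = (-10)² = 100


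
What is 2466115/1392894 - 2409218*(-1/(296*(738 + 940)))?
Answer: 30950506919/4674552264 ≈ 6.6211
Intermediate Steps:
2466115/1392894 - 2409218*(-1/(296*(738 + 940))) = 2466115*(1/1392894) - 2409218/((-296*1678)) = 2466115/1392894 - 2409218/(-496688) = 2466115/1392894 - 2409218*(-1/496688) = 2466115/1392894 + 32557/6712 = 30950506919/4674552264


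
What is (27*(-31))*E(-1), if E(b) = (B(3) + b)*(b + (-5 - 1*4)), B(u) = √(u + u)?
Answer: -8370 + 8370*√6 ≈ 12132.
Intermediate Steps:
B(u) = √2*√u (B(u) = √(2*u) = √2*√u)
E(b) = (-9 + b)*(b + √6) (E(b) = (√2*√3 + b)*(b + (-5 - 1*4)) = (√6 + b)*(b + (-5 - 4)) = (b + √6)*(b - 9) = (b + √6)*(-9 + b) = (-9 + b)*(b + √6))
(27*(-31))*E(-1) = (27*(-31))*((-1)² - 9*(-1) - 9*√6 - √6) = -837*(1 + 9 - 9*√6 - √6) = -837*(10 - 10*√6) = -8370 + 8370*√6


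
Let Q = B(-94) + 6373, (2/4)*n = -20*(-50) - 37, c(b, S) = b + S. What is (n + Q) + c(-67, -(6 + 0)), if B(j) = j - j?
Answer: 8226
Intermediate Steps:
B(j) = 0
c(b, S) = S + b
n = 1926 (n = 2*(-20*(-50) - 37) = 2*(1000 - 37) = 2*963 = 1926)
Q = 6373 (Q = 0 + 6373 = 6373)
(n + Q) + c(-67, -(6 + 0)) = (1926 + 6373) + (-(6 + 0) - 67) = 8299 + (-1*6 - 67) = 8299 + (-6 - 67) = 8299 - 73 = 8226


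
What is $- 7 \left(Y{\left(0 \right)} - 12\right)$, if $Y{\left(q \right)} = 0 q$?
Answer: $84$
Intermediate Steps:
$Y{\left(q \right)} = 0$
$- 7 \left(Y{\left(0 \right)} - 12\right) = - 7 \left(0 - 12\right) = \left(-7\right) \left(-12\right) = 84$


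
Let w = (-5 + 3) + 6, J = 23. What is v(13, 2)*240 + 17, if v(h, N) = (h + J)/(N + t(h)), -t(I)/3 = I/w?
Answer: -34033/31 ≈ -1097.8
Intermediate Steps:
w = 4 (w = -2 + 6 = 4)
t(I) = -3*I/4
v(h, N) = (23 + h)/(N - 3*h/4) (v(h, N) = (h + 23)/(N - 3*h/4) = (23 + h)/(N - 3*h/4))
v(13, 2)*240 + 17 = (4*(23 + 13)/(-3*13 + 4*2))*240 + 17 = (4*36/(-39 + 8))*240 + 17 = (4*36/(-31))*240 + 17 = (4*(-1/31)*36)*240 + 17 = -144/31*240 + 17 = -34560/31 + 17 = -34033/31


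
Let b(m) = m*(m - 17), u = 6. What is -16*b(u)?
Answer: 1056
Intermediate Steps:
b(m) = m*(-17 + m)
-16*b(u) = -96*(-17 + 6) = -96*(-11) = -16*(-66) = 1056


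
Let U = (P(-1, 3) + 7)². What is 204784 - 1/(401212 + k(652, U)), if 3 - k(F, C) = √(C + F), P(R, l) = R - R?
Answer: 32964792211305601/160973475524 - √701/160973475524 ≈ 2.0478e+5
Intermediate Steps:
P(R, l) = 0
U = 49 (U = (0 + 7)² = 7² = 49)
k(F, C) = 3 - √(C + F)
204784 - 1/(401212 + k(652, U)) = 204784 - 1/(401212 + (3 - √(49 + 652))) = 204784 - 1/(401212 + (3 - √701)) = 204784 - 1/(401215 - √701)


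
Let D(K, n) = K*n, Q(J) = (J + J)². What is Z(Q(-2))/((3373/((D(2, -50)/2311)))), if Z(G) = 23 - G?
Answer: -700/7795003 ≈ -8.9801e-5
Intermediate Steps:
Q(J) = 4*J² (Q(J) = (2*J)² = 4*J²)
Z(Q(-2))/((3373/((D(2, -50)/2311)))) = (23 - 4*(-2)²)/((3373/(((2*(-50))/2311)))) = (23 - 4*4)/((3373/((-100*1/2311)))) = (23 - 1*16)/((3373/(-100/2311))) = (23 - 16)/((3373*(-2311/100))) = 7/(-7795003/100) = 7*(-100/7795003) = -700/7795003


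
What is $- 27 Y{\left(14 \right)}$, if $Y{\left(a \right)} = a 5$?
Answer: $-1890$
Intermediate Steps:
$Y{\left(a \right)} = 5 a$
$- 27 Y{\left(14 \right)} = - 27 \cdot 5 \cdot 14 = \left(-27\right) 70 = -1890$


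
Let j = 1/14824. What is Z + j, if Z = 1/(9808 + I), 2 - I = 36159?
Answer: 11525/390597576 ≈ 2.9506e-5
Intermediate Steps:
I = -36157 (I = 2 - 1*36159 = 2 - 36159 = -36157)
j = 1/14824 ≈ 6.7458e-5
Z = -1/26349 (Z = 1/(9808 - 36157) = 1/(-26349) = -1/26349 ≈ -3.7952e-5)
Z + j = -1/26349 + 1/14824 = 11525/390597576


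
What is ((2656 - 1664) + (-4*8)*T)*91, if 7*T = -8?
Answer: 93600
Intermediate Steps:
T = -8/7 (T = (⅐)*(-8) = -8/7 ≈ -1.1429)
((2656 - 1664) + (-4*8)*T)*91 = ((2656 - 1664) - 4*8*(-8/7))*91 = (992 - 32*(-8/7))*91 = (992 + 256/7)*91 = (7200/7)*91 = 93600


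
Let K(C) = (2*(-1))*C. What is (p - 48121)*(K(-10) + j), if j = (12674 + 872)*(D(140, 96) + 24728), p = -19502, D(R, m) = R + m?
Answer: -22867553540772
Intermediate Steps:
K(C) = -2*C
j = 338162344 (j = (12674 + 872)*((140 + 96) + 24728) = 13546*(236 + 24728) = 13546*24964 = 338162344)
(p - 48121)*(K(-10) + j) = (-19502 - 48121)*(-2*(-10) + 338162344) = -67623*(20 + 338162344) = -67623*338162364 = -22867553540772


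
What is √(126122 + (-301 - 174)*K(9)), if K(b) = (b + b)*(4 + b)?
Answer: 2*√3743 ≈ 122.36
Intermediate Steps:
K(b) = 2*b*(4 + b) (K(b) = (2*b)*(4 + b) = 2*b*(4 + b))
√(126122 + (-301 - 174)*K(9)) = √(126122 + (-301 - 174)*(2*9*(4 + 9))) = √(126122 - 950*9*13) = √(126122 - 475*234) = √(126122 - 111150) = √14972 = 2*√3743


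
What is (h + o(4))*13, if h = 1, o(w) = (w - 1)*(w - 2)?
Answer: 91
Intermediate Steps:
o(w) = (-1 + w)*(-2 + w)
(h + o(4))*13 = (1 + (2 + 4² - 3*4))*13 = (1 + (2 + 16 - 12))*13 = (1 + 6)*13 = 7*13 = 91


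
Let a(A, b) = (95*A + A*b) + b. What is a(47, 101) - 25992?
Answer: -16679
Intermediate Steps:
a(A, b) = b + 95*A + A*b
a(47, 101) - 25992 = (101 + 95*47 + 47*101) - 25992 = (101 + 4465 + 4747) - 25992 = 9313 - 25992 = -16679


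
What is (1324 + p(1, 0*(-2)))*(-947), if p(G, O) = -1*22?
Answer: -1232994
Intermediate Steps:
p(G, O) = -22
(1324 + p(1, 0*(-2)))*(-947) = (1324 - 22)*(-947) = 1302*(-947) = -1232994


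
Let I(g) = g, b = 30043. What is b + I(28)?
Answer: 30071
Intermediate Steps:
b + I(28) = 30043 + 28 = 30071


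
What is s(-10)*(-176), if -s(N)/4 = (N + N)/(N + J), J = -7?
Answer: 14080/17 ≈ 828.24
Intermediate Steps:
s(N) = -8*N/(-7 + N) (s(N) = -4*(N + N)/(N - 7) = -4*2*N/(-7 + N) = -8*N/(-7 + N))
s(-10)*(-176) = -8*(-10)/(-7 - 10)*(-176) = -8*(-10)/(-17)*(-176) = -8*(-10)*(-1/17)*(-176) = -80/17*(-176) = 14080/17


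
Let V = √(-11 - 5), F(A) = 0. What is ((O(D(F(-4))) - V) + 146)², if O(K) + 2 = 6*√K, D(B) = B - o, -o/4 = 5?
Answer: 16*(36 - I + 3*√5)² ≈ 29168.0 - 1366.7*I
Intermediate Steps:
o = -20 (o = -4*5 = -20)
D(B) = 20 + B (D(B) = B - 1*(-20) = B + 20 = 20 + B)
O(K) = -2 + 6*√K
V = 4*I (V = √(-16) = 4*I ≈ 4.0*I)
((O(D(F(-4))) - V) + 146)² = (((-2 + 6*√(20 + 0)) - 4*I) + 146)² = (((-2 + 6*√20) - 4*I) + 146)² = (((-2 + 6*(2*√5)) - 4*I) + 146)² = (((-2 + 12*√5) - 4*I) + 146)² = ((-2 - 4*I + 12*√5) + 146)² = (144 - 4*I + 12*√5)²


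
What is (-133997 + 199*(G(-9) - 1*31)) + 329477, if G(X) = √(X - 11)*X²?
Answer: 189311 + 32238*I*√5 ≈ 1.8931e+5 + 72086.0*I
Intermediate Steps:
G(X) = X²*√(-11 + X) (G(X) = √(-11 + X)*X² = X²*√(-11 + X))
(-133997 + 199*(G(-9) - 1*31)) + 329477 = (-133997 + 199*((-9)²*√(-11 - 9) - 1*31)) + 329477 = (-133997 + 199*(81*√(-20) - 31)) + 329477 = (-133997 + 199*(81*(2*I*√5) - 31)) + 329477 = (-133997 + 199*(162*I*√5 - 31)) + 329477 = (-133997 + 199*(-31 + 162*I*√5)) + 329477 = (-133997 + (-6169 + 32238*I*√5)) + 329477 = (-140166 + 32238*I*√5) + 329477 = 189311 + 32238*I*√5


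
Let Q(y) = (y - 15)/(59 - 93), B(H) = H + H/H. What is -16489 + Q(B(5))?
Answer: -560617/34 ≈ -16489.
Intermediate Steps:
B(H) = 1 + H (B(H) = H + 1 = 1 + H)
Q(y) = 15/34 - y/34 (Q(y) = (-15 + y)/(-34) = (-15 + y)*(-1/34) = 15/34 - y/34)
-16489 + Q(B(5)) = -16489 + (15/34 - (1 + 5)/34) = -16489 + (15/34 - 1/34*6) = -16489 + (15/34 - 3/17) = -16489 + 9/34 = -560617/34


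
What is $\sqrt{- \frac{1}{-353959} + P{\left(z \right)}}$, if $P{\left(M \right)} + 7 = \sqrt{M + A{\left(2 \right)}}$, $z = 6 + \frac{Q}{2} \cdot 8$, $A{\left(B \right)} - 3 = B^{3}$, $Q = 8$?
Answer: $\frac{\sqrt{353959}}{353959} \approx 0.0016808$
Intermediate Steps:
$A{\left(B \right)} = 3 + B^{3}$
$z = 38$ ($z = 6 + \frac{8}{2} \cdot 8 = 6 + 8 \cdot \frac{1}{2} \cdot 8 = 6 + 4 \cdot 8 = 6 + 32 = 38$)
$P{\left(M \right)} = -7 + \sqrt{11 + M}$ ($P{\left(M \right)} = -7 + \sqrt{M + \left(3 + 2^{3}\right)} = -7 + \sqrt{M + \left(3 + 8\right)} = -7 + \sqrt{M + 11} = -7 + \sqrt{11 + M}$)
$\sqrt{- \frac{1}{-353959} + P{\left(z \right)}} = \sqrt{- \frac{1}{-353959} - \left(7 - \sqrt{11 + 38}\right)} = \sqrt{\left(-1\right) \left(- \frac{1}{353959}\right) - \left(7 - \sqrt{49}\right)} = \sqrt{\frac{1}{353959} + \left(-7 + 7\right)} = \sqrt{\frac{1}{353959} + 0} = \sqrt{\frac{1}{353959}} = \frac{\sqrt{353959}}{353959}$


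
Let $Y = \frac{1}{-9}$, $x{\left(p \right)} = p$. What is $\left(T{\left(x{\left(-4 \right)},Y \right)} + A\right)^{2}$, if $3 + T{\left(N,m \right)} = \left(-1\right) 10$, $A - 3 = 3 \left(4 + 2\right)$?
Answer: $64$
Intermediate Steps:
$A = 21$ ($A = 3 + 3 \left(4 + 2\right) = 3 + 3 \cdot 6 = 3 + 18 = 21$)
$Y = - \frac{1}{9} \approx -0.11111$
$T{\left(N,m \right)} = -13$ ($T{\left(N,m \right)} = -3 - 10 = -13$)
$\left(T{\left(x{\left(-4 \right)},Y \right)} + A\right)^{2} = \left(-13 + 21\right)^{2} = 8^{2} = 64$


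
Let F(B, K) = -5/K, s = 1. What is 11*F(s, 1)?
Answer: -55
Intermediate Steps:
11*F(s, 1) = 11*(-5/1) = 11*(-5*1) = 11*(-5) = -55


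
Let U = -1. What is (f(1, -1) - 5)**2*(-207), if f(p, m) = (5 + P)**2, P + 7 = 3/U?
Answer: -82800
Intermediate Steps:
P = -10 (P = -7 + 3/(-1) = -7 + 3*(-1) = -7 - 3 = -10)
f(p, m) = 25 (f(p, m) = (5 - 10)**2 = (-5)**2 = 25)
(f(1, -1) - 5)**2*(-207) = (25 - 5)**2*(-207) = 20**2*(-207) = 400*(-207) = -82800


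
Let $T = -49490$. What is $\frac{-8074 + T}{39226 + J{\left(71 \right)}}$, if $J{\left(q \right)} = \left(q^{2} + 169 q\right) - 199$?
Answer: $- \frac{19188}{18689} \approx -1.0267$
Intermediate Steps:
$J{\left(q \right)} = -199 + q^{2} + 169 q$
$\frac{-8074 + T}{39226 + J{\left(71 \right)}} = \frac{-8074 - 49490}{39226 + \left(-199 + 71^{2} + 169 \cdot 71\right)} = - \frac{57564}{39226 + \left(-199 + 5041 + 11999\right)} = - \frac{57564}{39226 + 16841} = - \frac{57564}{56067} = \left(-57564\right) \frac{1}{56067} = - \frac{19188}{18689}$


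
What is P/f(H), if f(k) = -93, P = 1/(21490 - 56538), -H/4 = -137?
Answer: 1/3259464 ≈ 3.0680e-7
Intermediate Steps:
H = 548 (H = -4*(-137) = 548)
P = -1/35048 (P = 1/(-35048) = -1/35048 ≈ -2.8532e-5)
P/f(H) = -1/35048/(-93) = -1/35048*(-1/93) = 1/3259464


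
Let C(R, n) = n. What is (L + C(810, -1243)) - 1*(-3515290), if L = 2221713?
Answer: 5735760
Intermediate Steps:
(L + C(810, -1243)) - 1*(-3515290) = (2221713 - 1243) - 1*(-3515290) = 2220470 + 3515290 = 5735760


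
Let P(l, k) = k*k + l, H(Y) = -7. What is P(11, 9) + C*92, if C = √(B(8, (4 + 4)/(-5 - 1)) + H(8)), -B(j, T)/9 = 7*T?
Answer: 92 + 92*√77 ≈ 899.30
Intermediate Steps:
B(j, T) = -63*T
P(l, k) = l + k² (P(l, k) = k² + l = l + k²)
C = √77 (C = √(-63*(4 + 4)/(-5 - 1) - 7) = √(-504/(-6) - 7) = √(-504*(-1)/6 - 7) = √(-63*(-4/3) - 7) = √(84 - 7) = √77 ≈ 8.7750)
P(11, 9) + C*92 = (11 + 9²) + √77*92 = (11 + 81) + 92*√77 = 92 + 92*√77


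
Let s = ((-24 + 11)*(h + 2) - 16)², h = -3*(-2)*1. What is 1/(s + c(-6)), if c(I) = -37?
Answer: 1/14363 ≈ 6.9623e-5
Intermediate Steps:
h = 6 (h = 6*1 = 6)
s = 14400 (s = ((-24 + 11)*(6 + 2) - 16)² = (-13*8 - 16)² = (-104 - 16)² = (-120)² = 14400)
1/(s + c(-6)) = 1/(14400 - 37) = 1/14363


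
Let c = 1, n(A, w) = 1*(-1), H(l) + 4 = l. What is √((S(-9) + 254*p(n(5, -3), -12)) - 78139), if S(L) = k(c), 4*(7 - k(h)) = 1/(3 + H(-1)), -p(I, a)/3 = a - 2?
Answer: I*√1079422/4 ≈ 259.74*I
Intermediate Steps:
H(l) = -4 + l
n(A, w) = -1
p(I, a) = 6 - 3*a (p(I, a) = -3*(a - 2) = -3*(-2 + a) = 6 - 3*a)
k(h) = 57/8 (k(h) = 7 - 1/(4*(3 + (-4 - 1))) = 7 - 1/(4*(3 - 5)) = 7 - ¼/(-2) = 7 - ¼*(-½) = 7 + ⅛ = 57/8)
S(L) = 57/8
√((S(-9) + 254*p(n(5, -3), -12)) - 78139) = √((57/8 + 254*(6 - 3*(-12))) - 78139) = √((57/8 + 254*(6 + 36)) - 78139) = √((57/8 + 254*42) - 78139) = √((57/8 + 10668) - 78139) = √(85401/8 - 78139) = √(-539711/8) = I*√1079422/4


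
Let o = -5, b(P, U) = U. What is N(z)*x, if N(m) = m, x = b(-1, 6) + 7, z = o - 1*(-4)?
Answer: -13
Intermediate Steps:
z = -1 (z = -5 - 1*(-4) = -5 + 4 = -1)
x = 13 (x = 6 + 7 = 13)
N(z)*x = -1*13 = -13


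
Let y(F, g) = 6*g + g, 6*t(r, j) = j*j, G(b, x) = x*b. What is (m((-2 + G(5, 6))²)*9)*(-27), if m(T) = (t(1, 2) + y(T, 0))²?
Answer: -108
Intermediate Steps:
G(b, x) = b*x
t(r, j) = j²/6 (t(r, j) = (j*j)/6 = j²/6)
y(F, g) = 7*g
m(T) = 4/9 (m(T) = ((⅙)*2² + 7*0)² = ((⅙)*4 + 0)² = (⅔ + 0)² = (⅔)² = 4/9)
(m((-2 + G(5, 6))²)*9)*(-27) = ((4/9)*9)*(-27) = 4*(-27) = -108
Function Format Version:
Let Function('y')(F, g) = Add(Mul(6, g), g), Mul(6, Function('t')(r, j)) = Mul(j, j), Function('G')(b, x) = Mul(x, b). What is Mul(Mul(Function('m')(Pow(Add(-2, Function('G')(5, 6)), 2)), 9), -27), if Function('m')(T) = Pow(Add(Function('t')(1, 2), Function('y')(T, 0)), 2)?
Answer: -108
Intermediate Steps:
Function('G')(b, x) = Mul(b, x)
Function('t')(r, j) = Mul(Rational(1, 6), Pow(j, 2)) (Function('t')(r, j) = Mul(Rational(1, 6), Mul(j, j)) = Mul(Rational(1, 6), Pow(j, 2)))
Function('y')(F, g) = Mul(7, g)
Function('m')(T) = Rational(4, 9) (Function('m')(T) = Pow(Add(Mul(Rational(1, 6), Pow(2, 2)), Mul(7, 0)), 2) = Pow(Add(Mul(Rational(1, 6), 4), 0), 2) = Pow(Add(Rational(2, 3), 0), 2) = Pow(Rational(2, 3), 2) = Rational(4, 9))
Mul(Mul(Function('m')(Pow(Add(-2, Function('G')(5, 6)), 2)), 9), -27) = Mul(Mul(Rational(4, 9), 9), -27) = Mul(4, -27) = -108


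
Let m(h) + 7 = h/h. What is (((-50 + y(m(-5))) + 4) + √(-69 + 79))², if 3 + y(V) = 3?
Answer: (-46 + √10)² ≈ 1835.1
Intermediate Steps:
m(h) = -6 (m(h) = -7 + h/h = -7 + 1 = -6)
y(V) = 0 (y(V) = -3 + 3 = 0)
(((-50 + y(m(-5))) + 4) + √(-69 + 79))² = (((-50 + 0) + 4) + √(-69 + 79))² = ((-50 + 4) + √10)² = (-46 + √10)²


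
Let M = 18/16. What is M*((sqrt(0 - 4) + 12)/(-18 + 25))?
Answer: 27/14 + 9*I/28 ≈ 1.9286 + 0.32143*I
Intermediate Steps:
M = 9/8 (M = 18*(1/16) = 9/8 ≈ 1.1250)
M*((sqrt(0 - 4) + 12)/(-18 + 25)) = 9*((sqrt(0 - 4) + 12)/(-18 + 25))/8 = 9*((sqrt(-4) + 12)/7)/8 = 9*((2*I + 12)*(1/7))/8 = 9*((12 + 2*I)*(1/7))/8 = 9*(12/7 + 2*I/7)/8 = 27/14 + 9*I/28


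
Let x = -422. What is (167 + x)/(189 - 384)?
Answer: 17/13 ≈ 1.3077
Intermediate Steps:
(167 + x)/(189 - 384) = (167 - 422)/(189 - 384) = -255/(-195) = -255*(-1/195) = 17/13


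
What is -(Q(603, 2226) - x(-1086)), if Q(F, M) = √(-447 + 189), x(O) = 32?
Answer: 32 - I*√258 ≈ 32.0 - 16.062*I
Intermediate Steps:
Q(F, M) = I*√258 (Q(F, M) = √(-258) = I*√258)
-(Q(603, 2226) - x(-1086)) = -(I*√258 - 1*32) = -(I*√258 - 32) = -(-32 + I*√258) = 32 - I*√258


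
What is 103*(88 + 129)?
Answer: 22351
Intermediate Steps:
103*(88 + 129) = 103*217 = 22351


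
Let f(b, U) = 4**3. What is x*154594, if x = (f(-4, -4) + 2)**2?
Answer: 673411464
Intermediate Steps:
f(b, U) = 64
x = 4356 (x = (64 + 2)**2 = 66**2 = 4356)
x*154594 = 4356*154594 = 673411464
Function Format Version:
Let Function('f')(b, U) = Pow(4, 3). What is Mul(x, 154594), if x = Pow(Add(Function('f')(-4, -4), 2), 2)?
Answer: 673411464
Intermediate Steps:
Function('f')(b, U) = 64
x = 4356 (x = Pow(Add(64, 2), 2) = Pow(66, 2) = 4356)
Mul(x, 154594) = Mul(4356, 154594) = 673411464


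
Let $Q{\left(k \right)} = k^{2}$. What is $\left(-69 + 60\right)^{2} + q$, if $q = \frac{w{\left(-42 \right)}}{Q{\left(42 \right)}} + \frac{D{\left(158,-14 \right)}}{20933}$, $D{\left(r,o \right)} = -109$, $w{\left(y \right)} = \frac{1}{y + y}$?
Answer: $\frac{251227052731}{3101768208} \approx 80.995$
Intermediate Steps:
$w{\left(y \right)} = \frac{1}{2 y}$
$q = - \frac{16172117}{3101768208}$ ($q = \frac{\frac{1}{2} \frac{1}{-42}}{42^{2}} - \frac{109}{20933} = \frac{\frac{1}{2} \left(- \frac{1}{42}\right)}{1764} - \frac{109}{20933} = \left(- \frac{1}{84}\right) \frac{1}{1764} - \frac{109}{20933} = - \frac{1}{148176} - \frac{109}{20933} = - \frac{16172117}{3101768208} \approx -0.0052138$)
$\left(-69 + 60\right)^{2} + q = \left(-69 + 60\right)^{2} - \frac{16172117}{3101768208} = \left(-9\right)^{2} - \frac{16172117}{3101768208} = 81 - \frac{16172117}{3101768208} = \frac{251227052731}{3101768208}$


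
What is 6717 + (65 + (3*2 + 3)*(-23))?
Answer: 6575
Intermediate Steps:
6717 + (65 + (3*2 + 3)*(-23)) = 6717 + (65 + (6 + 3)*(-23)) = 6717 + (65 + 9*(-23)) = 6717 + (65 - 207) = 6717 - 142 = 6575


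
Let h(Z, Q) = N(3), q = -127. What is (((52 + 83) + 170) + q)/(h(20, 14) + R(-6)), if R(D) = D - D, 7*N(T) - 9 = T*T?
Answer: 623/9 ≈ 69.222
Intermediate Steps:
N(T) = 9/7 + T²/7 (N(T) = 9/7 + (T*T)/7 = 9/7 + T²/7)
h(Z, Q) = 18/7 (h(Z, Q) = 9/7 + (⅐)*3² = 9/7 + (⅐)*9 = 9/7 + 9/7 = 18/7)
R(D) = 0
(((52 + 83) + 170) + q)/(h(20, 14) + R(-6)) = (((52 + 83) + 170) - 127)/(18/7 + 0) = ((135 + 170) - 127)/(18/7) = (305 - 127)*(7/18) = 178*(7/18) = 623/9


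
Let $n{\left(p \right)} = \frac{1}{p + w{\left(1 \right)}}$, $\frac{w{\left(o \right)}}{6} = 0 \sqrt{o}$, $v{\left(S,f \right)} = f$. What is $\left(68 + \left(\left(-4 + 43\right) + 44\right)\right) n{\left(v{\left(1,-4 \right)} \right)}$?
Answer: $- \frac{151}{4} \approx -37.75$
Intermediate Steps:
$w{\left(o \right)} = 0$ ($w{\left(o \right)} = 6 \cdot 0 \sqrt{o} = 6 \cdot 0 = 0$)
$n{\left(p \right)} = \frac{1}{p}$ ($n{\left(p \right)} = \frac{1}{p + 0} = \frac{1}{p}$)
$\left(68 + \left(\left(-4 + 43\right) + 44\right)\right) n{\left(v{\left(1,-4 \right)} \right)} = \frac{68 + \left(\left(-4 + 43\right) + 44\right)}{-4} = \left(68 + \left(39 + 44\right)\right) \left(- \frac{1}{4}\right) = \left(68 + 83\right) \left(- \frac{1}{4}\right) = 151 \left(- \frac{1}{4}\right) = - \frac{151}{4}$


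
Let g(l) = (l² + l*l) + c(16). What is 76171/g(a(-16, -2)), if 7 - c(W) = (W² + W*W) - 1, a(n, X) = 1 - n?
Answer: 76171/74 ≈ 1029.3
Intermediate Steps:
c(W) = 8 - 2*W² (c(W) = 7 - ((W² + W*W) - 1) = 7 - ((W² + W²) - 1) = 7 - (2*W² - 1) = 7 - (-1 + 2*W²) = 7 + (1 - 2*W²) = 8 - 2*W²)
g(l) = -504 + 2*l² (g(l) = (l² + l*l) + (8 - 2*16²) = (l² + l²) + (8 - 2*256) = 2*l² + (8 - 512) = 2*l² - 504 = -504 + 2*l²)
76171/g(a(-16, -2)) = 76171/(-504 + 2*(1 - 1*(-16))²) = 76171/(-504 + 2*(1 + 16)²) = 76171/(-504 + 2*17²) = 76171/(-504 + 2*289) = 76171/(-504 + 578) = 76171/74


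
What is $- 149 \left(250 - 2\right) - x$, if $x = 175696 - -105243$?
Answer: $-317891$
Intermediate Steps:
$x = 280939$ ($x = 175696 + 105243 = 280939$)
$- 149 \left(250 - 2\right) - x = - 149 \left(250 - 2\right) - 280939 = \left(-149\right) 248 - 280939 = -36952 - 280939 = -317891$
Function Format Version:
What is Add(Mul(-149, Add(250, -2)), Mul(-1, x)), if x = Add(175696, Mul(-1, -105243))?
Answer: -317891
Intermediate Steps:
x = 280939 (x = Add(175696, 105243) = 280939)
Add(Mul(-149, Add(250, -2)), Mul(-1, x)) = Add(Mul(-149, Add(250, -2)), Mul(-1, 280939)) = Add(Mul(-149, 248), -280939) = Add(-36952, -280939) = -317891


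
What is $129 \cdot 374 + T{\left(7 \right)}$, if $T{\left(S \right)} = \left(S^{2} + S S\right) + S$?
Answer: $48351$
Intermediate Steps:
$T{\left(S \right)} = S + 2 S^{2}$ ($T{\left(S \right)} = \left(S^{2} + S^{2}\right) + S = 2 S^{2} + S = S + 2 S^{2}$)
$129 \cdot 374 + T{\left(7 \right)} = 129 \cdot 374 + 7 \left(1 + 2 \cdot 7\right) = 48246 + 7 \left(1 + 14\right) = 48246 + 7 \cdot 15 = 48246 + 105 = 48351$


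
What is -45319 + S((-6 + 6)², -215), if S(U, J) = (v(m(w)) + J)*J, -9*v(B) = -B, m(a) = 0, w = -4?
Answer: 906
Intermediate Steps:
v(B) = B/9 (v(B) = -(-1)*B/9 = B/9)
S(U, J) = J² (S(U, J) = ((⅑)*0 + J)*J = (0 + J)*J = J*J = J²)
-45319 + S((-6 + 6)², -215) = -45319 + (-215)² = -45319 + 46225 = 906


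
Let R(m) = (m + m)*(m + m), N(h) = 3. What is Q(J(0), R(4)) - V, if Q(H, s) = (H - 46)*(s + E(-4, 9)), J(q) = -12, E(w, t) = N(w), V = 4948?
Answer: -8834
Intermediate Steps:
E(w, t) = 3
R(m) = 4*m² (R(m) = (2*m)*(2*m) = 4*m²)
Q(H, s) = (-46 + H)*(3 + s) (Q(H, s) = (H - 46)*(s + 3) = (-46 + H)*(3 + s))
Q(J(0), R(4)) - V = (-138 - 184*4² + 3*(-12) - 48*4²) - 1*4948 = (-138 - 184*16 - 36 - 48*16) - 4948 = (-138 - 46*64 - 36 - 12*64) - 4948 = (-138 - 2944 - 36 - 768) - 4948 = -3886 - 4948 = -8834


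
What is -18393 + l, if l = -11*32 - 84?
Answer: -18829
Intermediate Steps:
l = -436 (l = -352 - 84 = -436)
-18393 + l = -18393 - 436 = -18829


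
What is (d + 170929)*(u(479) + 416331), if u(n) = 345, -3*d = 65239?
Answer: 62160836816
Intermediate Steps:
d = -65239/3 (d = -⅓*65239 = -65239/3 ≈ -21746.)
(d + 170929)*(u(479) + 416331) = (-65239/3 + 170929)*(345 + 416331) = (447548/3)*416676 = 62160836816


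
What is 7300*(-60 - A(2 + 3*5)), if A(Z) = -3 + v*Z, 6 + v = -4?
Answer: 824900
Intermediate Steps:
v = -10 (v = -6 - 4 = -10)
A(Z) = -3 - 10*Z
7300*(-60 - A(2 + 3*5)) = 7300*(-60 - (-3 - 10*(2 + 3*5))) = 7300*(-60 - (-3 - 10*(2 + 15))) = 7300*(-60 - (-3 - 10*17)) = 7300*(-60 - (-3 - 170)) = 7300*(-60 - 1*(-173)) = 7300*(-60 + 173) = 7300*113 = 824900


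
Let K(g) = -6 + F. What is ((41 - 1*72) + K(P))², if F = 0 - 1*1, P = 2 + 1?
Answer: 1444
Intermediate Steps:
P = 3
F = -1 (F = 0 - 1 = -1)
K(g) = -7 (K(g) = -6 - 1 = -7)
((41 - 1*72) + K(P))² = ((41 - 1*72) - 7)² = ((41 - 72) - 7)² = (-31 - 7)² = (-38)² = 1444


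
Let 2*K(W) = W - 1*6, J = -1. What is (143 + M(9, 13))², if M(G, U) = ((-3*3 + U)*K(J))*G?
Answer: 289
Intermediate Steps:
K(W) = -3 + W/2 (K(W) = (W - 1*6)/2 = (W - 6)/2 = (-6 + W)/2 = -3 + W/2)
M(G, U) = G*(63/2 - 7*U/2) (M(G, U) = ((-3*3 + U)*(-3 + (½)*(-1)))*G = ((-9 + U)*(-3 - ½))*G = ((-9 + U)*(-7/2))*G = (63/2 - 7*U/2)*G = G*(63/2 - 7*U/2))
(143 + M(9, 13))² = (143 + (7/2)*9*(9 - 1*13))² = (143 + (7/2)*9*(9 - 13))² = (143 + (7/2)*9*(-4))² = (143 - 126)² = 17² = 289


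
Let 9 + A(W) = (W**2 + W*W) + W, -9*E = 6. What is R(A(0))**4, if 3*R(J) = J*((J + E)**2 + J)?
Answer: 333621760000/81 ≈ 4.1188e+9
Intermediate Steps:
E = -2/3 (E = -1/9*6 = -2/3 ≈ -0.66667)
A(W) = -9 + W + 2*W**2 (A(W) = -9 + ((W**2 + W*W) + W) = -9 + ((W**2 + W**2) + W) = -9 + (2*W**2 + W) = -9 + (W + 2*W**2) = -9 + W + 2*W**2)
R(J) = J*(J + (-2/3 + J)**2)/3 (R(J) = (J*((J - 2/3)**2 + J))/3 = (J*((-2/3 + J)**2 + J))/3 = (J*(J + (-2/3 + J)**2))/3 = J*(J + (-2/3 + J)**2)/3)
R(A(0))**4 = ((-9 + 0 + 2*0**2)*((-2 + 3*(-9 + 0 + 2*0**2))**2 + 9*(-9 + 0 + 2*0**2))/27)**4 = ((-9 + 0 + 2*0)*((-2 + 3*(-9 + 0 + 2*0))**2 + 9*(-9 + 0 + 2*0))/27)**4 = ((-9 + 0 + 0)*((-2 + 3*(-9 + 0 + 0))**2 + 9*(-9 + 0 + 0))/27)**4 = ((1/27)*(-9)*((-2 + 3*(-9))**2 + 9*(-9)))**4 = ((1/27)*(-9)*((-2 - 27)**2 - 81))**4 = ((1/27)*(-9)*((-29)**2 - 81))**4 = ((1/27)*(-9)*(841 - 81))**4 = ((1/27)*(-9)*760)**4 = (-760/3)**4 = 333621760000/81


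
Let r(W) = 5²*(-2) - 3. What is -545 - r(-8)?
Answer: -492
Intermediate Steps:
r(W) = -53 (r(W) = 25*(-2) - 3 = -50 - 3 = -53)
-545 - r(-8) = -545 - 1*(-53) = -545 + 53 = -492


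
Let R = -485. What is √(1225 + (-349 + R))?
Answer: √391 ≈ 19.774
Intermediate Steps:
√(1225 + (-349 + R)) = √(1225 + (-349 - 485)) = √(1225 - 834) = √391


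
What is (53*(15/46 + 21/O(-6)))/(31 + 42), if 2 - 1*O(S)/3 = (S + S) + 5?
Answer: 24221/30222 ≈ 0.80144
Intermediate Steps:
O(S) = -9 - 6*S (O(S) = 6 - 3*((S + S) + 5) = 6 - 3*(2*S + 5) = 6 - 3*(5 + 2*S) = 6 + (-15 - 6*S) = -9 - 6*S)
(53*(15/46 + 21/O(-6)))/(31 + 42) = (53*(15/46 + 21/(-9 - 6*(-6))))/(31 + 42) = (53*(15*(1/46) + 21/(-9 + 36)))/73 = (53*(15/46 + 21/27))*(1/73) = (53*(15/46 + 21*(1/27)))*(1/73) = (53*(15/46 + 7/9))*(1/73) = (53*(457/414))*(1/73) = (24221/414)*(1/73) = 24221/30222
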